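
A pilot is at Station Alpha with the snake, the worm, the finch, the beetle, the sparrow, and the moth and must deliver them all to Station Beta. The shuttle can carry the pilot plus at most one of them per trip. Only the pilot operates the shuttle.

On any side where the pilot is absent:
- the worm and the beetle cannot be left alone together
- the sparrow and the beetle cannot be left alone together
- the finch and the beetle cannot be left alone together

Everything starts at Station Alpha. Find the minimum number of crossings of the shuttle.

Following every safe sequence of crossings from the start, the most of the 6 that can be at Station Beta as the shuttle arrives there on crossings 1, 3, 5, 7 is 1, 2, 3, 4 respectively; the best ever achieved is 4 of 6.
From crossing 9 on, no configuration arises that was not already reachable earlier: only 36 distinct safe configurations (who is on which side, and where the shuttle is) can ever be reached, none of them has everyone across, and every continuation just revisits them. So no valid plan exists.

impossible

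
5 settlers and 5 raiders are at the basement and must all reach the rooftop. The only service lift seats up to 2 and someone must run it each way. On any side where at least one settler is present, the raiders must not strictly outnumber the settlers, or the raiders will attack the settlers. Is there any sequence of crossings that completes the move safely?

Following every safe sequence of crossings from the start, the most of the 10 that can be at the rooftop as the service lift arrives there on crossings 1, 3, 5, 7 is 2, 3, 4, 5 respectively; the best ever achieved is 5 of 10.
From crossing 9 on, no configuration arises that was not already reachable earlier: only 13 distinct safe configurations (who is on which side, and where the service lift is) can ever be reached, none of them has everyone across, and every continuation just revisits them. They are: 0 settlers + 0 raiders across (service lift back at the start); 0 settlers + 1 raider across (service lift there); 0 settlers + 1 raider across (service lift back at the start); 0 settlers + 2 raiders across (service lift there); 0 settlers + 2 raiders across (service lift back at the start); 0 settlers + 3 raiders across (service lift there); 0 settlers + 3 raiders across (service lift back at the start); 0 settlers + 4 raiders across (service lift there); 0 settlers + 4 raiders across (service lift back at the start); 0 settlers + 5 raiders across (service lift there); 1 settler + 1 raider across (service lift there); 1 settler + 1 raider across (service lift back at the start); 2 settlers + 2 raiders across (service lift there). So no valid plan exists.

No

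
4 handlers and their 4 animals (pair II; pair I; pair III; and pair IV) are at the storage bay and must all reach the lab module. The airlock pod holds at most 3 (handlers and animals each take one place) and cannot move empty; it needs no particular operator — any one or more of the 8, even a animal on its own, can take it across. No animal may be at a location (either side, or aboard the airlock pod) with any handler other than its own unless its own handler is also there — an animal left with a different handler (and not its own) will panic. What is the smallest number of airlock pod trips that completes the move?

9

Counting alone: each trip to the lab module takes at most 3 across and each return brings at least 1 back, so after t trips out (and t−1 returns) at most 3t − (t−1) of the 8 are across; that first reaches 8 at t = 4, so at least 7 crossings are needed.
The safety rule pushes this higher. Following every safe sequence of crossings, the most of the 8 that can be at the lab module as the airlock pod arrives there on crossing 7 is 7 — never all 8.
So no plan with fewer than 9 crossings exists, and this one achieves 9:
1. animal II and handler II cross → the lab module.
2. handler II crosses ← the storage bay.
3. animal I, handler I, and handler II cross → the lab module.
4. animal II and handler II cross ← the storage bay.
5. handler II, handler III, and handler IV cross → the lab module.
6. animal I crosses ← the storage bay.
7. animal I and animal II cross → the lab module.
8. animal II crosses ← the storage bay.
9. animal II, animal III, and animal IV cross → the lab module.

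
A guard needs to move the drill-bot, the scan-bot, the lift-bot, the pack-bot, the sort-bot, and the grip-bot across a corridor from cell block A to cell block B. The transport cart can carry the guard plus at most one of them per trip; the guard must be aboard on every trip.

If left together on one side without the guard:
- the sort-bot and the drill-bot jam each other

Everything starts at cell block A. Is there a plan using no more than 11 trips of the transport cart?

Yes

Yes — this plan uses 11 crossings (≤ 11):
1. Guard goes to cell block B with the drill-bot.  [cell block A: the grip-bot, the lift-bot, the pack-bot, the scan-bot, the sort-bot | cell block B: the drill-bot]
2. Guard goes back to cell block A alone.  [cell block A: the grip-bot, the lift-bot, the pack-bot, the scan-bot, the sort-bot | cell block B: the drill-bot]
3. Guard goes to cell block B with the scan-bot.  [cell block A: the grip-bot, the lift-bot, the pack-bot, the sort-bot | cell block B: the drill-bot, the scan-bot]
4. Guard goes back to cell block A alone.  [cell block A: the grip-bot, the lift-bot, the pack-bot, the sort-bot | cell block B: the drill-bot, the scan-bot]
5. Guard goes to cell block B with the lift-bot.  [cell block A: the grip-bot, the pack-bot, the sort-bot | cell block B: the drill-bot, the lift-bot, the scan-bot]
6. Guard goes back to cell block A alone.  [cell block A: the grip-bot, the pack-bot, the sort-bot | cell block B: the drill-bot, the lift-bot, the scan-bot]
7. Guard goes to cell block B with the pack-bot.  [cell block A: the grip-bot, the sort-bot | cell block B: the drill-bot, the lift-bot, the pack-bot, the scan-bot]
8. Guard goes back to cell block A alone.  [cell block A: the grip-bot, the sort-bot | cell block B: the drill-bot, the lift-bot, the pack-bot, the scan-bot]
9. Guard goes to cell block B with the grip-bot.  [cell block A: the sort-bot | cell block B: the drill-bot, the grip-bot, the lift-bot, the pack-bot, the scan-bot]
10. Guard goes back to cell block A alone.  [cell block A: the sort-bot | cell block B: the drill-bot, the grip-bot, the lift-bot, the pack-bot, the scan-bot]
11. Guard goes to cell block B with the sort-bot.  [cell block A: — | cell block B: the drill-bot, the grip-bot, the lift-bot, the pack-bot, the scan-bot, the sort-bot]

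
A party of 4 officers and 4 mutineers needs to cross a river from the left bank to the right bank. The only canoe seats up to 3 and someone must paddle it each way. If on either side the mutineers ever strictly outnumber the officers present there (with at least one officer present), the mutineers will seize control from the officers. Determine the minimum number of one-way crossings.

9

Counting alone: each trip to the right bank takes at most 3 across and each return brings at least 1 back, so after t trips out (and t−1 returns) at most 3t − (t−1) of the 8 are across; that first reaches 8 at t = 4, so at least 7 crossings are needed.
The safety rule pushes this higher. Following every safe sequence of crossings, the most of the 8 that can be at the right bank as the canoe arrives there on crossing 7 is 7 — never all 8.
So no plan with fewer than 9 crossings exists, and this one achieves 9:
1. 2 mutineers → the right bank.  (the left bank: 4O 2M; the right bank: 0O 2M)
2. 1 mutineer ← the left bank.  (the left bank: 4O 3M; the right bank: 0O 1M)
3. 3 mutineers → the right bank.  (the left bank: 4O 0M; the right bank: 0O 4M)
4. 1 mutineer ← the left bank.  (the left bank: 4O 1M; the right bank: 0O 3M)
5. 3 officers → the right bank.  (the left bank: 1O 1M; the right bank: 3O 3M)
6. 1 officer and 1 mutineer ← the left bank.  (the left bank: 2O 2M; the right bank: 2O 2M)
7. 2 officers → the right bank.  (the left bank: 0O 2M; the right bank: 4O 2M)
8. 1 mutineer ← the left bank.  (the left bank: 0O 3M; the right bank: 4O 1M)
9. 3 mutineers → the right bank.  (the left bank: 0O 0M; the right bank: 4O 4M)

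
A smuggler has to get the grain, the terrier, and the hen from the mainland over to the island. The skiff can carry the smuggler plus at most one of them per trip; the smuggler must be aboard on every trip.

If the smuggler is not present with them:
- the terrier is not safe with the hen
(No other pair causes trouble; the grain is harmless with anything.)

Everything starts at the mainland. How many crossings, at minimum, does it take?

5

Counting alone: the smuggler can take at most 1 across per trip to the island, so moving all 3 needs at least 3 loaded trips out, with a return between consecutive ones — at least 5 crossings.
The plan below uses exactly 5 crossings, so it is optimal:
1. Smuggler goes to the island with the terrier.
2. Smuggler goes back to the mainland alone.
3. Smuggler goes to the island with the grain.
4. Smuggler goes back to the mainland alone.
5. Smuggler goes to the island with the hen.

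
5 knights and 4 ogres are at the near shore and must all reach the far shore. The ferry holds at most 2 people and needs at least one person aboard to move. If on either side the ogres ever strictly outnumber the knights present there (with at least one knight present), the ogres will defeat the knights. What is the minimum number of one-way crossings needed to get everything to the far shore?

15

Counting alone: each trip to the far shore takes at most 2 across and each return brings at least 1 back, so after t trips out (and t−1 returns) at most 2t − (t−1) of the 9 are across; that first reaches 9 at t = 8, so at least 15 crossings are needed.
The plan below uses exactly 15 crossings, so it is optimal:
1. 2 ogres → the far shore.  (the near shore: 5K 2O; the far shore: 0K 2O)
2. 1 ogre ← the near shore.  (the near shore: 5K 3O; the far shore: 0K 1O)
3. 2 ogres → the far shore.  (the near shore: 5K 1O; the far shore: 0K 3O)
4. 1 ogre ← the near shore.  (the near shore: 5K 2O; the far shore: 0K 2O)
5. 2 knights → the far shore.  (the near shore: 3K 2O; the far shore: 2K 2O)
6. 1 ogre ← the near shore.  (the near shore: 3K 3O; the far shore: 2K 1O)
7. 1 knight and 1 ogre → the far shore.  (the near shore: 2K 2O; the far shore: 3K 2O)
8. 1 knight ← the near shore.  (the near shore: 3K 2O; the far shore: 2K 2O)
9. 1 knight and 1 ogre → the far shore.  (the near shore: 2K 1O; the far shore: 3K 3O)
10. 1 ogre ← the near shore.  (the near shore: 2K 2O; the far shore: 3K 2O)
11. 1 knight and 1 ogre → the far shore.  (the near shore: 1K 1O; the far shore: 4K 3O)
12. 1 knight ← the near shore.  (the near shore: 2K 1O; the far shore: 3K 3O)
13. 1 knight and 1 ogre → the far shore.  (the near shore: 1K 0O; the far shore: 4K 4O)
14. 1 ogre ← the near shore.  (the near shore: 1K 1O; the far shore: 4K 3O)
15. 1 knight and 1 ogre → the far shore.  (the near shore: 0K 0O; the far shore: 5K 4O)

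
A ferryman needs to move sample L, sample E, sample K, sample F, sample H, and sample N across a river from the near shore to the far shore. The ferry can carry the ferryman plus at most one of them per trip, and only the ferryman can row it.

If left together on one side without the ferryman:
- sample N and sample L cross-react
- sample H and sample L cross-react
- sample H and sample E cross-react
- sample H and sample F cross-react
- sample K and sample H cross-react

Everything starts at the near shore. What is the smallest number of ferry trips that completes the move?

Whatever the first load, the items left behind include a forbidden pair without the ferryman. No opening move is safe, so no plan exists.

impossible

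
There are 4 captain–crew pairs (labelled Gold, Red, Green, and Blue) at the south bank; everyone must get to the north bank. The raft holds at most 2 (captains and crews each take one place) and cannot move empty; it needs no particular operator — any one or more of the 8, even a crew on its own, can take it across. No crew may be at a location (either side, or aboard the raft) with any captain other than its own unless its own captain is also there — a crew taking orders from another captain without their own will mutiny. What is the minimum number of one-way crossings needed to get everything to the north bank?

impossible

Following every safe sequence of crossings from the start, the most of the 8 that can be at the north bank as the raft arrives there on crossings 1, 3, 5 is 2, 3, 4 respectively; the best ever achieved is 4 of 8.
From crossing 7 on, no configuration arises that was not already reachable earlier: only 44 distinct safe configurations (who is on which side, and where the raft is) can ever be reached, none of them has everyone across, and every continuation just revisits them. So no valid plan exists.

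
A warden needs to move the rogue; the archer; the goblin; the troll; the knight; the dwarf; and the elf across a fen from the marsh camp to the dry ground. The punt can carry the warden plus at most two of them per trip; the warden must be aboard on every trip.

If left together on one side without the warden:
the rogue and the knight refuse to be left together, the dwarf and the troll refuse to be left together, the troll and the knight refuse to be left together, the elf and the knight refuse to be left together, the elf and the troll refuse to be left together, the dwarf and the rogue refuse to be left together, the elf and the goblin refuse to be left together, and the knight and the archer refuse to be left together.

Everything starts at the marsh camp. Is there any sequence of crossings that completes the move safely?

No

Whatever the first load, the items left behind include a forbidden pair without the warden. No opening move is safe, so no plan exists.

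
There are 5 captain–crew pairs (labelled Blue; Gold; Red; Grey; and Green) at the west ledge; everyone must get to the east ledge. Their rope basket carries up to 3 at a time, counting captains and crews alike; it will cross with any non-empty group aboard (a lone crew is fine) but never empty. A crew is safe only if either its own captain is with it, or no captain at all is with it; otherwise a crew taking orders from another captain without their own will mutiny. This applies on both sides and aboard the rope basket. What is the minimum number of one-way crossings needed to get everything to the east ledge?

Counting alone: each trip to the east ledge takes at most 3 across and each return brings at least 1 back, so after t trips out (and t−1 returns) at most 3t − (t−1) of the 10 are across; that first reaches 10 at t = 5, so at least 9 crossings are needed.
The safety rule pushes this higher. Following every safe sequence of crossings, the most of the 10 that can be at the east ledge as the rope basket arrives there on crossing 9 is 9 — never all 10.
So no plan with fewer than 11 crossings exists, and this one achieves 11:
1. captain Blue and crew Blue cross → the east ledge.
2. captain Blue crosses ← the west ledge.
3. crew Gold, crew Grey, and crew Red cross → the east ledge.
4. crew Blue crosses ← the west ledge.
5. captain Gold, captain Grey, and captain Red cross → the east ledge.
6. captain Gold and crew Gold cross ← the west ledge.
7. captain Blue, captain Gold, and captain Green cross → the east ledge.
8. crew Red crosses ← the west ledge.
9. crew Blue and crew Gold cross → the east ledge.
10. crew Blue crosses ← the west ledge.
11. crew Blue, crew Green, and crew Red cross → the east ledge.

11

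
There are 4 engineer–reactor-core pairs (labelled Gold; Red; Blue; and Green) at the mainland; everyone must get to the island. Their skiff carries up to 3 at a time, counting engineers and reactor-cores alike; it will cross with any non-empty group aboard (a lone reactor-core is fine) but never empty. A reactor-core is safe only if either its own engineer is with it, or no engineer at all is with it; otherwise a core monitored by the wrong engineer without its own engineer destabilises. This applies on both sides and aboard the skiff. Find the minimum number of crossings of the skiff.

9

Counting alone: each trip to the island takes at most 3 across and each return brings at least 1 back, so after t trips out (and t−1 returns) at most 3t − (t−1) of the 8 are across; that first reaches 8 at t = 4, so at least 7 crossings are needed.
The safety rule pushes this higher. Following every safe sequence of crossings, the most of the 8 that can be at the island as the skiff arrives there on crossing 7 is 7 — never all 8.
So no plan with fewer than 9 crossings exists, and this one achieves 9:
1. engineer Gold and reactor-core Gold cross → the island.
2. engineer Gold crosses ← the mainland.
3. engineer Gold, engineer Red, and reactor-core Red cross → the island.
4. engineer Gold and reactor-core Gold cross ← the mainland.
5. engineer Blue, engineer Gold, and engineer Green cross → the island.
6. reactor-core Red crosses ← the mainland.
7. reactor-core Gold and reactor-core Red cross → the island.
8. reactor-core Gold crosses ← the mainland.
9. reactor-core Blue, reactor-core Gold, and reactor-core Green cross → the island.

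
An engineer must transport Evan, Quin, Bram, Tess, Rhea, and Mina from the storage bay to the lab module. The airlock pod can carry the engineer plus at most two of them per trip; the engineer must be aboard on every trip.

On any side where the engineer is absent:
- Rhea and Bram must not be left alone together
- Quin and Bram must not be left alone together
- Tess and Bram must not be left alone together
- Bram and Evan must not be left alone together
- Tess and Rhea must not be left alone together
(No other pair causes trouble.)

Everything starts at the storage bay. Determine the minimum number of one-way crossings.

Counting alone: the engineer can take at most 2 across per trip to the lab module, so moving all 6 needs at least 3 loaded trips out, with a return between consecutive ones — at least 5 crossings.
The safety rule pushes this higher. Following every safe sequence of crossings, the most of the 6 that can be at the lab module as the airlock pod arrives there on crossings 5, 7 is 4, 5 respectively — never all 6.
So no plan with fewer than 9 crossings exists, and this one achieves 9:
1. Engineer goes to the lab module with Bram and Tess.  [the storage bay: Evan, Mina, Quin, Rhea | the lab module: Bram, Tess]
2. Engineer goes back to the storage bay with Bram.  [the storage bay: Bram, Evan, Mina, Quin, Rhea | the lab module: Tess]
3. Engineer goes to the lab module with Bram and Evan.  [the storage bay: Mina, Quin, Rhea | the lab module: Bram, Evan, Tess]
4. Engineer goes back to the storage bay with Bram.  [the storage bay: Bram, Mina, Quin, Rhea | the lab module: Evan, Tess]
5. Engineer goes to the lab module with Bram and Quin.  [the storage bay: Mina, Rhea | the lab module: Bram, Evan, Quin, Tess]
6. Engineer goes back to the storage bay with Bram.  [the storage bay: Bram, Mina, Rhea | the lab module: Evan, Quin, Tess]
7. Engineer goes to the lab module with Bram and Mina.  [the storage bay: Rhea | the lab module: Bram, Evan, Mina, Quin, Tess]
8. Engineer goes back to the storage bay with Bram.  [the storage bay: Bram, Rhea | the lab module: Evan, Mina, Quin, Tess]
9. Engineer goes to the lab module with Bram and Rhea.  [the storage bay: — | the lab module: Bram, Evan, Mina, Quin, Rhea, Tess]

9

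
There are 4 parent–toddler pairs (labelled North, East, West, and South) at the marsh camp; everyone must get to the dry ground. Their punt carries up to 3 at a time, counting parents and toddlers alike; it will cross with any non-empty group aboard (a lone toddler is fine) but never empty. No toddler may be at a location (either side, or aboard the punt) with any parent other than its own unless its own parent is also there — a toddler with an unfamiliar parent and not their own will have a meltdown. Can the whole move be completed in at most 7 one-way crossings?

No

Counting alone: each trip to the dry ground takes at most 3 across and each return brings at least 1 back, so after t trips out (and t−1 returns) at most 3t − (t−1) of the 8 are across; that first reaches 8 at t = 4, so at least 7 crossings are needed.
The safety rule pushes this higher. Following every safe sequence of crossings, the most of the 8 that can be at the dry ground as the punt arrives there on crossing 7 is 7 — never all 8.
So the move cannot be finished within 7 crossings. (The shortest complete plan takes 9:)
1. parent North and toddler North cross → the dry ground.
2. parent North crosses ← the marsh camp.
3. parent East, parent North, and toddler East cross → the dry ground.
4. parent North and toddler North cross ← the marsh camp.
5. parent North, parent South, and parent West cross → the dry ground.
6. toddler East crosses ← the marsh camp.
7. toddler East and toddler North cross → the dry ground.
8. toddler North crosses ← the marsh camp.
9. toddler North, toddler South, and toddler West cross → the dry ground.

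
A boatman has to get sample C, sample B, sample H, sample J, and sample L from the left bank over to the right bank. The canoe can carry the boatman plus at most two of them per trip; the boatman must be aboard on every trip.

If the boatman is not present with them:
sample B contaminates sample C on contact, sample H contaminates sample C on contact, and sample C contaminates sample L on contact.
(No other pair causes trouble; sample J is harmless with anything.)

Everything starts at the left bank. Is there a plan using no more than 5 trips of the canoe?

Yes

Yes — this plan uses 5 crossings (≤ 5):
1. Boatman goes to the right bank with sample B and sample C.  [the left bank: sample H, sample J, sample L | the right bank: sample B, sample C]
2. Boatman goes back to the left bank with sample C.  [the left bank: sample C, sample H, sample J, sample L | the right bank: sample B]
3. Boatman goes to the right bank with sample H and sample L.  [the left bank: sample C, sample J | the right bank: sample B, sample H, sample L]
4. Boatman goes back to the left bank alone.  [the left bank: sample C, sample J | the right bank: sample B, sample H, sample L]
5. Boatman goes to the right bank with sample C and sample J.  [the left bank: — | the right bank: sample B, sample C, sample H, sample J, sample L]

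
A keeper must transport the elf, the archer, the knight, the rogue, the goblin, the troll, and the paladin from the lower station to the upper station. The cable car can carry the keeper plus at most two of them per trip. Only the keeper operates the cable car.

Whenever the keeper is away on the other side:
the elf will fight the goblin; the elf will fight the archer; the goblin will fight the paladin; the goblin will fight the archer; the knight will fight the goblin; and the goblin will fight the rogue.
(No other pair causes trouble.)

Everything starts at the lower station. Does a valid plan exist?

1. Keeper goes to the upper station with the elf and the goblin.
2. Keeper goes back to the lower station with the elf.
3. Keeper goes to the upper station with the elf and the knight.
4. Keeper goes back to the lower station with the goblin.
5. Keeper goes to the upper station with the goblin and the rogue.
6. Keeper goes back to the lower station with the goblin.
7. Keeper goes to the upper station with the archer and the paladin.
8. Keeper goes back to the lower station with the elf.
9. Keeper goes to the upper station with the elf and the troll.
10. Keeper goes back to the lower station with the elf.
11. Keeper goes to the upper station with the elf and the goblin.

Yes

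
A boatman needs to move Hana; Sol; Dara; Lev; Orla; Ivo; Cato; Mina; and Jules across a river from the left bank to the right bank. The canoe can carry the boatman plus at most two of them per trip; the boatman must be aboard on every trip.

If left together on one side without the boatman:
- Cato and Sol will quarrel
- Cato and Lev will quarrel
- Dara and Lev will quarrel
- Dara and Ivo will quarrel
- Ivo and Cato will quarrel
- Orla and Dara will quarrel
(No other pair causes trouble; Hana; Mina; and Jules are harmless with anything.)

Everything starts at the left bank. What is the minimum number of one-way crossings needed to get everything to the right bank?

Counting alone: the boatman can take at most 2 across per trip to the right bank, so moving all 9 needs at least 5 loaded trips out, with a return between consecutive ones — at least 9 crossings.
The safety rule pushes this higher. Following every safe sequence of crossings, the most of the 9 that can be at the right bank as the canoe arrives there on crossing 9 is 8 — never all 9.
So no plan with fewer than 11 crossings exists, and this one achieves 11:
1. Boatman goes to the right bank with Cato and Dara.  [the left bank: Hana, Ivo, Jules, Lev, Mina, Orla, Sol | the right bank: Cato, Dara]
2. Boatman goes back to the left bank alone.  [the left bank: Hana, Ivo, Jules, Lev, Mina, Orla, Sol | the right bank: Cato, Dara]
3. Boatman goes to the right bank with Hana.  [the left bank: Ivo, Jules, Lev, Mina, Orla, Sol | the right bank: Cato, Dara, Hana]
4. Boatman goes back to the left bank alone.  [the left bank: Ivo, Jules, Lev, Mina, Orla, Sol | the right bank: Cato, Dara, Hana]
5. Boatman goes to the right bank with Lev and Sol.  [the left bank: Ivo, Jules, Mina, Orla | the right bank: Cato, Dara, Hana, Lev, Sol]
6. Boatman goes back to the left bank with Cato and Dara.  [the left bank: Cato, Dara, Ivo, Jules, Mina, Orla | the right bank: Hana, Lev, Sol]
7. Boatman goes to the right bank with Ivo and Orla.  [the left bank: Cato, Dara, Jules, Mina | the right bank: Hana, Ivo, Lev, Orla, Sol]
8. Boatman goes back to the left bank alone.  [the left bank: Cato, Dara, Jules, Mina | the right bank: Hana, Ivo, Lev, Orla, Sol]
9. Boatman goes to the right bank with Jules and Mina.  [the left bank: Cato, Dara | the right bank: Hana, Ivo, Jules, Lev, Mina, Orla, Sol]
10. Boatman goes back to the left bank alone.  [the left bank: Cato, Dara | the right bank: Hana, Ivo, Jules, Lev, Mina, Orla, Sol]
11. Boatman goes to the right bank with Cato and Dara.  [the left bank: — | the right bank: Cato, Dara, Hana, Ivo, Jules, Lev, Mina, Orla, Sol]

11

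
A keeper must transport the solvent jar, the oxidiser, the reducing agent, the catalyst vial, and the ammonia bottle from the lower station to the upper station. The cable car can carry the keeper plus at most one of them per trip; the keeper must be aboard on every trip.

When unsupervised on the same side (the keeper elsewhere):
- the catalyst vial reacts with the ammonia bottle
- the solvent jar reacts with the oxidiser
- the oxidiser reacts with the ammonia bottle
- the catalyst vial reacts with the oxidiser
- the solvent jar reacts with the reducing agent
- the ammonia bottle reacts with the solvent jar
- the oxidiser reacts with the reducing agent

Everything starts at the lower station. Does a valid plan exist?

Whatever the first load, the items left behind include a forbidden pair without the keeper. No opening move is safe, so no plan exists.

No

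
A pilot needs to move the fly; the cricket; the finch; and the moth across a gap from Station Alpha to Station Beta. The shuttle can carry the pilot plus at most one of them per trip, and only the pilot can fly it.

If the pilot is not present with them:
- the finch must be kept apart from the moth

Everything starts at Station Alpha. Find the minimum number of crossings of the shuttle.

7

Counting alone: the pilot can take at most 1 across per trip to Station Beta, so moving all 4 needs at least 4 loaded trips out, with a return between consecutive ones — at least 7 crossings.
The plan below uses exactly 7 crossings, so it is optimal:
1. Pilot goes to Station Beta with the finch.  [Station Alpha: the cricket, the fly, the moth | Station Beta: the finch]
2. Pilot goes back to Station Alpha alone.  [Station Alpha: the cricket, the fly, the moth | Station Beta: the finch]
3. Pilot goes to Station Beta with the fly.  [Station Alpha: the cricket, the moth | Station Beta: the finch, the fly]
4. Pilot goes back to Station Alpha alone.  [Station Alpha: the cricket, the moth | Station Beta: the finch, the fly]
5. Pilot goes to Station Beta with the cricket.  [Station Alpha: the moth | Station Beta: the cricket, the finch, the fly]
6. Pilot goes back to Station Alpha alone.  [Station Alpha: the moth | Station Beta: the cricket, the finch, the fly]
7. Pilot goes to Station Beta with the moth.  [Station Alpha: — | Station Beta: the cricket, the finch, the fly, the moth]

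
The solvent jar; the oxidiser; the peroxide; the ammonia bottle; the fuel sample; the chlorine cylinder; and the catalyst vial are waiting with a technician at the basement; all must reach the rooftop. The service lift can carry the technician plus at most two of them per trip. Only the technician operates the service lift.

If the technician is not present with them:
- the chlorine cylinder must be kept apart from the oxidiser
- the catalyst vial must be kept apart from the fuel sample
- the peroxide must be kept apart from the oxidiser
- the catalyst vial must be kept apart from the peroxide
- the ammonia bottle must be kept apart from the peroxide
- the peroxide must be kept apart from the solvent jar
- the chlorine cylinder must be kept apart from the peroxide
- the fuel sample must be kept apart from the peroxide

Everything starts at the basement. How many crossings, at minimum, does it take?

Whatever the first load, the items left behind include a forbidden pair without the technician. No opening move is safe, so no plan exists.

impossible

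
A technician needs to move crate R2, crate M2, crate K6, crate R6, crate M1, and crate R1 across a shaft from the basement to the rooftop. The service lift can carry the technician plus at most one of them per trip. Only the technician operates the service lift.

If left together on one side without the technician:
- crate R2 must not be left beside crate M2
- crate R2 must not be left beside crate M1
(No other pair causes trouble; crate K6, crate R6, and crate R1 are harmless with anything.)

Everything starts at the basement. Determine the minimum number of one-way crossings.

13

Counting alone: the technician can take at most 1 across per trip to the rooftop, so moving all 6 needs at least 6 loaded trips out, with a return between consecutive ones — at least 11 crossings.
The safety rule pushes this higher. Following every safe sequence of crossings, the most of the 6 that can be at the rooftop as the service lift arrives there on crossing 11 is 5 — never all 6.
So no plan with fewer than 13 crossings exists, and this one achieves 13:
1. Technician goes to the rooftop with crate R2.
2. Technician goes back to the basement alone.
3. Technician goes to the rooftop with crate M2.
4. Technician goes back to the basement with crate R2.
5. Technician goes to the rooftop with crate M1.
6. Technician goes back to the basement alone.
7. Technician goes to the rooftop with crate K6.
8. Technician goes back to the basement alone.
9. Technician goes to the rooftop with crate R6.
10. Technician goes back to the basement alone.
11. Technician goes to the rooftop with crate R1.
12. Technician goes back to the basement alone.
13. Technician goes to the rooftop with crate R2.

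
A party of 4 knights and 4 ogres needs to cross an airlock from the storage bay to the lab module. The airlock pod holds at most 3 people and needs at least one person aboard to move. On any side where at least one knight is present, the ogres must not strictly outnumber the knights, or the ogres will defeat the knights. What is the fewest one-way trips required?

Counting alone: each trip to the lab module takes at most 3 across and each return brings at least 1 back, so after t trips out (and t−1 returns) at most 3t − (t−1) of the 8 are across; that first reaches 8 at t = 4, so at least 7 crossings are needed.
The safety rule pushes this higher. Following every safe sequence of crossings, the most of the 8 that can be at the lab module as the airlock pod arrives there on crossing 7 is 7 — never all 8.
So no plan with fewer than 9 crossings exists, and this one achieves 9:
1. 2 ogres → the lab module.  (the storage bay: 4K 2O; the lab module: 0K 2O)
2. 1 ogre ← the storage bay.  (the storage bay: 4K 3O; the lab module: 0K 1O)
3. 3 ogres → the lab module.  (the storage bay: 4K 0O; the lab module: 0K 4O)
4. 1 ogre ← the storage bay.  (the storage bay: 4K 1O; the lab module: 0K 3O)
5. 3 knights → the lab module.  (the storage bay: 1K 1O; the lab module: 3K 3O)
6. 1 knight and 1 ogre ← the storage bay.  (the storage bay: 2K 2O; the lab module: 2K 2O)
7. 2 knights → the lab module.  (the storage bay: 0K 2O; the lab module: 4K 2O)
8. 1 ogre ← the storage bay.  (the storage bay: 0K 3O; the lab module: 4K 1O)
9. 3 ogres → the lab module.  (the storage bay: 0K 0O; the lab module: 4K 4O)

9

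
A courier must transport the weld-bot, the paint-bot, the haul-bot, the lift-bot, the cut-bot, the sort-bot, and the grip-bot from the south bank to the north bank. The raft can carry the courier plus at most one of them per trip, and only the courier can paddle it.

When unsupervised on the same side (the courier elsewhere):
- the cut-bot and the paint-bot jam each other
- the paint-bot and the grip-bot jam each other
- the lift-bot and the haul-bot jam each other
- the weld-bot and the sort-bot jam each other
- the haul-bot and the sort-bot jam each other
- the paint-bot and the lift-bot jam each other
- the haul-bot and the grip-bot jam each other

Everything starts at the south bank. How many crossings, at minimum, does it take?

impossible

Whatever the first load, the items left behind include a forbidden pair without the courier. No opening move is safe, so no plan exists.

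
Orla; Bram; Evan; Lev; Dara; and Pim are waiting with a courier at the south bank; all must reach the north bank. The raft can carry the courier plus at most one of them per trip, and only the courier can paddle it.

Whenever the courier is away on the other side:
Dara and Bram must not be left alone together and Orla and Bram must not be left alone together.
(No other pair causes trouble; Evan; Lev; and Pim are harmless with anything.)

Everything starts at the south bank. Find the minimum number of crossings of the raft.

Counting alone: the courier can take at most 1 across per trip to the north bank, so moving all 6 needs at least 6 loaded trips out, with a return between consecutive ones — at least 11 crossings.
The safety rule pushes this higher. Following every safe sequence of crossings, the most of the 6 that can be at the north bank as the raft arrives there on crossing 11 is 5 — never all 6.
So no plan with fewer than 13 crossings exists, and this one achieves 13:
1. Courier goes to the north bank with Bram.
2. Courier goes back to the south bank alone.
3. Courier goes to the north bank with Orla.
4. Courier goes back to the south bank with Bram.
5. Courier goes to the north bank with Dara.
6. Courier goes back to the south bank alone.
7. Courier goes to the north bank with Evan.
8. Courier goes back to the south bank alone.
9. Courier goes to the north bank with Lev.
10. Courier goes back to the south bank alone.
11. Courier goes to the north bank with Pim.
12. Courier goes back to the south bank alone.
13. Courier goes to the north bank with Bram.

13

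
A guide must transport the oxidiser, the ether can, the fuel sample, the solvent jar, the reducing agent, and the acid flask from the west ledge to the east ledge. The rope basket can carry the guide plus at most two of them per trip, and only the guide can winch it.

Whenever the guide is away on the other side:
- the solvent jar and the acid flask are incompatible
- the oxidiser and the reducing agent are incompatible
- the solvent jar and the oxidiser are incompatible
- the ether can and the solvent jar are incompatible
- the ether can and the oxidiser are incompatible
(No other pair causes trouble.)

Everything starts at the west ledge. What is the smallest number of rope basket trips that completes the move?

Counting alone: the guide can take at most 2 across per trip to the east ledge, so moving all 6 needs at least 3 loaded trips out, with a return between consecutive ones — at least 5 crossings.
The safety rule pushes this higher. Following every safe sequence of crossings, the most of the 6 that can be at the east ledge as the rope basket arrives there on crossings 5, 7 is 4, 5 respectively — never all 6.
So no plan with fewer than 9 crossings exists, and this one achieves 9:
1. Guide goes to the east ledge with the oxidiser and the solvent jar.  [the west ledge: the acid flask, the ether can, the fuel sample, the reducing agent | the east ledge: the oxidiser, the solvent jar]
2. Guide goes back to the west ledge with the oxidiser.  [the west ledge: the acid flask, the ether can, the fuel sample, the oxidiser, the reducing agent | the east ledge: the solvent jar]
3. Guide goes to the east ledge with the fuel sample and the oxidiser.  [the west ledge: the acid flask, the ether can, the reducing agent | the east ledge: the fuel sample, the oxidiser, the solvent jar]
4. Guide goes back to the west ledge with the oxidiser.  [the west ledge: the acid flask, the ether can, the oxidiser, the reducing agent | the east ledge: the fuel sample, the solvent jar]
5. Guide goes to the east ledge with the oxidiser and the reducing agent.  [the west ledge: the acid flask, the ether can | the east ledge: the fuel sample, the oxidiser, the reducing agent, the solvent jar]
6. Guide goes back to the west ledge with the oxidiser.  [the west ledge: the acid flask, the ether can, the oxidiser | the east ledge: the fuel sample, the reducing agent, the solvent jar]
7. Guide goes to the east ledge with the acid flask and the ether can.  [the west ledge: the oxidiser | the east ledge: the acid flask, the ether can, the fuel sample, the reducing agent, the solvent jar]
8. Guide goes back to the west ledge with the solvent jar.  [the west ledge: the oxidiser, the solvent jar | the east ledge: the acid flask, the ether can, the fuel sample, the reducing agent]
9. Guide goes to the east ledge with the oxidiser and the solvent jar.  [the west ledge: — | the east ledge: the acid flask, the ether can, the fuel sample, the oxidiser, the reducing agent, the solvent jar]

9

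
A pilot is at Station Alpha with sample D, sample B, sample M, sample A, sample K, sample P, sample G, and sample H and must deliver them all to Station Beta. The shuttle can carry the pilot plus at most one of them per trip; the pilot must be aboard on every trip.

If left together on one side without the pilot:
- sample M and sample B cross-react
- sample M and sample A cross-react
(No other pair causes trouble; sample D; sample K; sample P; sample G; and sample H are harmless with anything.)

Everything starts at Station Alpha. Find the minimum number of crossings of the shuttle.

Counting alone: the pilot can take at most 1 across per trip to Station Beta, so moving all 8 needs at least 8 loaded trips out, with a return between consecutive ones — at least 15 crossings.
The safety rule pushes this higher. Following every safe sequence of crossings, the most of the 8 that can be at Station Beta as the shuttle arrives there on crossing 15 is 7 — never all 8.
So no plan with fewer than 17 crossings exists, and this one achieves 17:
1. Pilot goes to Station Beta with sample M.  [Station Alpha: sample A, sample B, sample D, sample G, sample H, sample K, sample P | Station Beta: sample M]
2. Pilot goes back to Station Alpha alone.  [Station Alpha: sample A, sample B, sample D, sample G, sample H, sample K, sample P | Station Beta: sample M]
3. Pilot goes to Station Beta with sample D.  [Station Alpha: sample A, sample B, sample G, sample H, sample K, sample P | Station Beta: sample D, sample M]
4. Pilot goes back to Station Alpha alone.  [Station Alpha: sample A, sample B, sample G, sample H, sample K, sample P | Station Beta: sample D, sample M]
5. Pilot goes to Station Beta with sample B.  [Station Alpha: sample A, sample G, sample H, sample K, sample P | Station Beta: sample B, sample D, sample M]
6. Pilot goes back to Station Alpha with sample M.  [Station Alpha: sample A, sample G, sample H, sample K, sample M, sample P | Station Beta: sample B, sample D]
7. Pilot goes to Station Beta with sample A.  [Station Alpha: sample G, sample H, sample K, sample M, sample P | Station Beta: sample A, sample B, sample D]
8. Pilot goes back to Station Alpha alone.  [Station Alpha: sample G, sample H, sample K, sample M, sample P | Station Beta: sample A, sample B, sample D]
9. Pilot goes to Station Beta with sample K.  [Station Alpha: sample G, sample H, sample M, sample P | Station Beta: sample A, sample B, sample D, sample K]
10. Pilot goes back to Station Alpha alone.  [Station Alpha: sample G, sample H, sample M, sample P | Station Beta: sample A, sample B, sample D, sample K]
11. Pilot goes to Station Beta with sample P.  [Station Alpha: sample G, sample H, sample M | Station Beta: sample A, sample B, sample D, sample K, sample P]
12. Pilot goes back to Station Alpha alone.  [Station Alpha: sample G, sample H, sample M | Station Beta: sample A, sample B, sample D, sample K, sample P]
13. Pilot goes to Station Beta with sample G.  [Station Alpha: sample H, sample M | Station Beta: sample A, sample B, sample D, sample G, sample K, sample P]
14. Pilot goes back to Station Alpha alone.  [Station Alpha: sample H, sample M | Station Beta: sample A, sample B, sample D, sample G, sample K, sample P]
15. Pilot goes to Station Beta with sample H.  [Station Alpha: sample M | Station Beta: sample A, sample B, sample D, sample G, sample H, sample K, sample P]
16. Pilot goes back to Station Alpha alone.  [Station Alpha: sample M | Station Beta: sample A, sample B, sample D, sample G, sample H, sample K, sample P]
17. Pilot goes to Station Beta with sample M.  [Station Alpha: — | Station Beta: sample A, sample B, sample D, sample G, sample H, sample K, sample M, sample P]

17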